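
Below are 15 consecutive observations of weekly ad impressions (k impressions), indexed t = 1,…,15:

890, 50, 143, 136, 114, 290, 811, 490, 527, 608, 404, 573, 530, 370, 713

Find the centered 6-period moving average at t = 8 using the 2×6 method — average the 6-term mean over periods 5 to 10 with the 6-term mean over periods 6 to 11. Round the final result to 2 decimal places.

497.50

Sum over 5–10: 114 + 290 + 811 + 490 + 527 + 608 = 2840
Sum over 6–11: 290 + 811 + 490 + 527 + 608 + 404 = 3130
CMA at t=8 = (2840 + 3130) / (2·6) = 5970 / 12 = 497.50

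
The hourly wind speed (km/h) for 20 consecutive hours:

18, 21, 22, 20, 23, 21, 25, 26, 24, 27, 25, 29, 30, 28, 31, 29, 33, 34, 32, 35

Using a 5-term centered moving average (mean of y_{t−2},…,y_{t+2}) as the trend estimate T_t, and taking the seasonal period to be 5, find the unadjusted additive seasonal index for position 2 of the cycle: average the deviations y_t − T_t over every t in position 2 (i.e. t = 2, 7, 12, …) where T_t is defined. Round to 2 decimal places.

1.20

Season position 2 occurs at t = 7, 12, 17 (where T_t is defined).
t=7: T_7 = 23.8000; y_7 − T_7 = 25 − 23.8000 = 1.2000
t=12: T_12 = 27.8000; y_12 − T_12 = 29 − 27.8000 = 1.2000
t=17: T_17 = 31.8000; y_17 − T_17 = 33 − 31.8000 = 1.2000
Mean deviation: (1.2000 + 1.2000 + 1.2000) / 3 = 1.20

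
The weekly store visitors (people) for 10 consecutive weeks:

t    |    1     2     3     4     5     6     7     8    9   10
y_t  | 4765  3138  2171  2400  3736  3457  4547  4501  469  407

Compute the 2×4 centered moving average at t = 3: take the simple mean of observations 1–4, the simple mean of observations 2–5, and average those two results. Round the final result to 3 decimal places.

Sum over 1–4: 4765 + 3138 + 2171 + 2400 = 12474
Sum over 2–5: 3138 + 2171 + 2400 + 3736 = 11445
CMA at t=3 = (12474 + 11445) / (2·4) = 23919 / 8 = 2989.875

2989.875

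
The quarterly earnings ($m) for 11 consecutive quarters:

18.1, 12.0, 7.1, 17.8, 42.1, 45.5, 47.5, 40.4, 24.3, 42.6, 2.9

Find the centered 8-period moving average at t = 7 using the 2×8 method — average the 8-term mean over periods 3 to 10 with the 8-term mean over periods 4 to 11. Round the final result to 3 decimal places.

33.150

Sum over 3–10: 7.1 + 17.8 + 42.1 + 45.5 + 47.5 + 40.4 + 24.3 + 42.6 = 267.3
Sum over 4–11: 17.8 + 42.1 + 45.5 + 47.5 + 40.4 + 24.3 + 42.6 + 2.9 = 263.1
CMA at t=7 = (267.3 + 263.1) / (2·8) = 530.4 / 16 = 33.150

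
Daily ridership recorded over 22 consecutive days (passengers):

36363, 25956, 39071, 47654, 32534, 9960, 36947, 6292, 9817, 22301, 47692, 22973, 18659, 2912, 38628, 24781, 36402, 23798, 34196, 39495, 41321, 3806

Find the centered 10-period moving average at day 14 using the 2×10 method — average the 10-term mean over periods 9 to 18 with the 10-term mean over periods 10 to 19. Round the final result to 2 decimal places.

26015.25

Sum over 9–18: 9817 + 22301 + 47692 + 22973 + 18659 + 2912 + 38628 + 24781 + 36402 + 23798 = 247963
Sum over 10–19: 22301 + 47692 + 22973 + 18659 + 2912 + 38628 + 24781 + 36402 + 23798 + 34196 = 272342
CMA at t=14 = (247963 + 272342) / (2·10) = 520305 / 20 = 26015.25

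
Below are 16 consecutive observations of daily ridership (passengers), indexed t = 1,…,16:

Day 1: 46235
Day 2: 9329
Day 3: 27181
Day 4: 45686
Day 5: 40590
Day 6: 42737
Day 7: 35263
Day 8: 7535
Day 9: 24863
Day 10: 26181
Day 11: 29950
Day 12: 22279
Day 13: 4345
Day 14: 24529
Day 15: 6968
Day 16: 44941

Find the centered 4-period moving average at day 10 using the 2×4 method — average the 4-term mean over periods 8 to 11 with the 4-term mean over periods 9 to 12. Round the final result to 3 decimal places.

Sum over 8–11: 7535 + 24863 + 26181 + 29950 = 88529
Sum over 9–12: 24863 + 26181 + 29950 + 22279 = 103273
CMA at t=10 = (88529 + 103273) / (2·4) = 191802 / 8 = 23975.250

23975.250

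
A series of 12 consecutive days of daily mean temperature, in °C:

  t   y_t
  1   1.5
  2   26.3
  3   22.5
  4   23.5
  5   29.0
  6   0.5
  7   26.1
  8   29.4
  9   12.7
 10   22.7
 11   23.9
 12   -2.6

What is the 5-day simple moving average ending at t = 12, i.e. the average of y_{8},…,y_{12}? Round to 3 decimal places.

17.220

Sum of periods 8–12: 29.4 + 12.7 + 22.7 + 23.9 + (-2.6) = 86.1
Divide by 5: 86.1 / 5 = 17.220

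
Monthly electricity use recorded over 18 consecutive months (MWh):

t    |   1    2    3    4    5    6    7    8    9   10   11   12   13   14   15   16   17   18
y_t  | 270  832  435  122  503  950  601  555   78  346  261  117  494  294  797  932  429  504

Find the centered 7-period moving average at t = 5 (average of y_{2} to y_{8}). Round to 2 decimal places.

Sum of periods 2–8: 832 + 435 + 122 + 503 + 950 + 601 + 555 = 3998
Divide by 7: 3998 / 7 = 571.14

571.14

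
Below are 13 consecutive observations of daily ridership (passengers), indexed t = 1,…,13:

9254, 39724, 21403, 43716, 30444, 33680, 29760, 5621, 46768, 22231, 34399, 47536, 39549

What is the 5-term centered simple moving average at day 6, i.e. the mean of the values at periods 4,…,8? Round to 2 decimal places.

Sum of periods 4–8: 43716 + 30444 + 33680 + 29760 + 5621 = 143221
Divide by 5: 143221 / 5 = 28644.20

28644.20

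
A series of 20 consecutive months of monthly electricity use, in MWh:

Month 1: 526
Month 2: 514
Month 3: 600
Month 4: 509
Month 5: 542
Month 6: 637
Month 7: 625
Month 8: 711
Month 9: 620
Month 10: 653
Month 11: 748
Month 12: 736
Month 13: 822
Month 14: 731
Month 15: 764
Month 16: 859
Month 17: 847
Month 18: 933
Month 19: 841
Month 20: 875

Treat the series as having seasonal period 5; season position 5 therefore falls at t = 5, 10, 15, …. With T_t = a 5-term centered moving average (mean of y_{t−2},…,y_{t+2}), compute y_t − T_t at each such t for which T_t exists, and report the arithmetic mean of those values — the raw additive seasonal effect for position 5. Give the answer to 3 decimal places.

Season position 5 occurs at t = 5, 10, 15 (where T_t is defined).
t=5: T_5 = 582.60000; y_5 − T_5 = 542 − 582.60000 = -40.60000
t=10: T_10 = 693.60000; y_10 − T_10 = 653 − 693.60000 = -40.60000
t=15: T_15 = 804.60000; y_15 − T_15 = 764 − 804.60000 = -40.60000
Mean deviation: (-40.60000 + -40.60000 + -40.60000) / 3 = -40.600

-40.600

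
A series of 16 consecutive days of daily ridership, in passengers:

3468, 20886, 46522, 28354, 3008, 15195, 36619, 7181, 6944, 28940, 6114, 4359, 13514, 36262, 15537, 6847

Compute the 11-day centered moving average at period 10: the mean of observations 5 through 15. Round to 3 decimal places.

Sum of periods 5–15: 3008 + 15195 + 36619 + 7181 + 6944 + 28940 + 6114 + 4359 + 13514 + 36262 + 15537 = 173673
Divide by 11: 173673 / 11 = 15788.455

15788.455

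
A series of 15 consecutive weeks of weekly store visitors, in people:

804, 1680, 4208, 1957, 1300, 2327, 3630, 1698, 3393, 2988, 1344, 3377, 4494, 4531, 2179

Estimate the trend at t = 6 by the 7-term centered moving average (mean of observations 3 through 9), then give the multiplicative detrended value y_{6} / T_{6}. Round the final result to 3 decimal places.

0.880

Trend T_6 = (4208 + 1957 + 1300 + 2327 + 3630 + 1698 + 3393) / 7 = 18513/7 = 2644.71429
Ratio to trend: 2327 / 2644.71429 = 0.880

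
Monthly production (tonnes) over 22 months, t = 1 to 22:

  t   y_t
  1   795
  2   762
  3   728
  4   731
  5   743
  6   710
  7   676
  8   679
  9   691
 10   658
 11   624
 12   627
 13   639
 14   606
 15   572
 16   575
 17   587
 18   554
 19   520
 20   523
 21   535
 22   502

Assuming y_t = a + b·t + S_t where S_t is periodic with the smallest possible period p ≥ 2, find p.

4

First differences y_{t+1} − y_t: -33, -34, 3, 12, -33, -34, 3, 12, -33, -34, …
The difference pattern repeats every 4 terms and not for any smaller step, so p = 4.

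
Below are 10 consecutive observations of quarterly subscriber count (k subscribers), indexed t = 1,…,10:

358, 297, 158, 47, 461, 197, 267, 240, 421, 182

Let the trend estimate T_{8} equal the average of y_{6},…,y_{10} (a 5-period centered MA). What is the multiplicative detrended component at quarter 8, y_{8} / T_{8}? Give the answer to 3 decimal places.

0.918

Trend T_8 = (197 + 267 + 240 + 421 + 182) / 5 = 1307/5 = 261.40000
Ratio to trend: 240 / 261.40000 = 0.918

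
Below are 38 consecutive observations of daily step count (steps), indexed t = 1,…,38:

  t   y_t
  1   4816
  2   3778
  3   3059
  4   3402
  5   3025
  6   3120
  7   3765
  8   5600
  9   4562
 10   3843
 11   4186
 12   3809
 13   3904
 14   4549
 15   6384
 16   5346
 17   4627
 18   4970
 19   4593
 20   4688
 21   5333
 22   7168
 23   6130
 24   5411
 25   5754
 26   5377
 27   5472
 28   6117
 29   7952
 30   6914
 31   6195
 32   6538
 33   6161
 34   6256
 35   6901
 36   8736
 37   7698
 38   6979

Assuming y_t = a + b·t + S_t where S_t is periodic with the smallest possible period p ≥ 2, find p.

7

First differences y_{t+1} − y_t: -1038, -719, 343, -377, 95, 645, 1835, -1038, -719, 343, -377, 95, 645, 1835, -1038, -719, …
The difference pattern repeats every 7 terms and not for any smaller step, so p = 7.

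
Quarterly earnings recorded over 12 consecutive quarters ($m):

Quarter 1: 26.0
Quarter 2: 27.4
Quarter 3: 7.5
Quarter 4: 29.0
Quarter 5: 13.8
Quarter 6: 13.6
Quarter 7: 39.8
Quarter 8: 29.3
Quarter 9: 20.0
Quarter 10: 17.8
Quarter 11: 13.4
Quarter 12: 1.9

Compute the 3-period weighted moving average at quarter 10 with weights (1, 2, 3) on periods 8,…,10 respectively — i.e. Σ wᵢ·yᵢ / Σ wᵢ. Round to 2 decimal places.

Weighted sum: 1·29.3 + 2·20.0 + 3·17.8 = 29.3 + 40.0 + 53.4 = 122.7
Weight total: 1 + 2 + 3 = 6
WMA = 122.7 / 6 = 20.45

20.45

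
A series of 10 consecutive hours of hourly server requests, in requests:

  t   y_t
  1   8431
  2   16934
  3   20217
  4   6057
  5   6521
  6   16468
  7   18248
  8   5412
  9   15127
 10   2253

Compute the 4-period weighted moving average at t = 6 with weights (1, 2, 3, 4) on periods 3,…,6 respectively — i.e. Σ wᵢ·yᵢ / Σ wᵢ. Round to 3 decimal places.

Weighted sum: 1·20217 + 2·6057 + 3·6521 + 4·16468 = 20217 + 12114 + 19563 + 65872 = 117766
Weight total: 1 + 2 + 3 + 4 = 10
WMA = 117766 / 10 = 11776.600

11776.600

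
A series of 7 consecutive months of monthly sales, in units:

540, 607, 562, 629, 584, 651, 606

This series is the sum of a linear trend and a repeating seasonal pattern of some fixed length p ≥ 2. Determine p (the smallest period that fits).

First differences y_{t+1} − y_t: 67, -45, 67, -45, 67, -45, …
The difference pattern repeats every 2 terms and not for any smaller step, so p = 2.

2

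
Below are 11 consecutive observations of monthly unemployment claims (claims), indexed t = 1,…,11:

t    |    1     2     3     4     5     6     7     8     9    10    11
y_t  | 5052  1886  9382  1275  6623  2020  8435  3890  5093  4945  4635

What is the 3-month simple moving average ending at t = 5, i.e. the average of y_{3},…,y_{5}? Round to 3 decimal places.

5760.000

Sum of periods 3–5: 9382 + 1275 + 6623 = 17280
Divide by 3: 17280 / 3 = 5760.000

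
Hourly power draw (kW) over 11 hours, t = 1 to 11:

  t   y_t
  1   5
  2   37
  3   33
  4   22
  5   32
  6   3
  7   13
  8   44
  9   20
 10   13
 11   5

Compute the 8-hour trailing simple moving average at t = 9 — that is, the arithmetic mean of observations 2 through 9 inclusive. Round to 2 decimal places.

25.50

Sum of periods 2–9: 37 + 33 + 22 + 32 + 3 + 13 + 44 + 20 = 204
Divide by 8: 204 / 8 = 25.50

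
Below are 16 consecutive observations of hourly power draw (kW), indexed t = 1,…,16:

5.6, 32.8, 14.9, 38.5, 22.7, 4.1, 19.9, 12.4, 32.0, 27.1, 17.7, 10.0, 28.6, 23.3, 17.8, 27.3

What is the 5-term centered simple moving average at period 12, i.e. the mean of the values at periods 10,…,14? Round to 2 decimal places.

Sum of periods 10–14: 27.1 + 17.7 + 10.0 + 28.6 + 23.3 = 106.7
Divide by 5: 106.7 / 5 = 21.34

21.34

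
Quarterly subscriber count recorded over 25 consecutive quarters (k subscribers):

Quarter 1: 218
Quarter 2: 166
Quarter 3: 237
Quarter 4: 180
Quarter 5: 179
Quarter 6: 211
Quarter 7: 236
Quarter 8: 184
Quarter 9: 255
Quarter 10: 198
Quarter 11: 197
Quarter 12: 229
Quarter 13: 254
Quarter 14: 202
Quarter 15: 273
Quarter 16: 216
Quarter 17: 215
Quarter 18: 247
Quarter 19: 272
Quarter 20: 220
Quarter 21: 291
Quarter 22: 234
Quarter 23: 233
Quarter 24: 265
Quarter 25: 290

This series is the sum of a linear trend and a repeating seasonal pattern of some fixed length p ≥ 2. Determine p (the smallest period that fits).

First differences y_{t+1} − y_t: -52, 71, -57, -1, 32, 25, -52, 71, -57, -1, 32, 25, -52, 71, …
The difference pattern repeats every 6 terms and not for any smaller step, so p = 6.

6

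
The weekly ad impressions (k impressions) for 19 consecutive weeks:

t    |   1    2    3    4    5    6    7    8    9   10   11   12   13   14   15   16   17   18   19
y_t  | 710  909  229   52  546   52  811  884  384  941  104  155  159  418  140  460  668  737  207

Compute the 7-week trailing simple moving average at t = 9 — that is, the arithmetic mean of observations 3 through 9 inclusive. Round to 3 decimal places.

Sum of periods 3–9: 229 + 52 + 546 + 52 + 811 + 884 + 384 = 2958
Divide by 7: 2958 / 7 = 422.571

422.571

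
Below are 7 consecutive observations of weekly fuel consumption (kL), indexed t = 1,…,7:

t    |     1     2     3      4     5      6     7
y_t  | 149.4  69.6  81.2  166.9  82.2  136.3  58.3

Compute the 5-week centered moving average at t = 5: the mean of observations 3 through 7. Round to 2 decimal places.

104.98

Sum of periods 3–7: 81.2 + 166.9 + 82.2 + 136.3 + 58.3 = 524.9
Divide by 5: 524.9 / 5 = 104.98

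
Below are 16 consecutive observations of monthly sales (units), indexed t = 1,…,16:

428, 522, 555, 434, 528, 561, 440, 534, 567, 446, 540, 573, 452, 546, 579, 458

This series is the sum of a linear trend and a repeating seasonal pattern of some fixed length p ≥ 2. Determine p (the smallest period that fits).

3

First differences y_{t+1} − y_t: 94, 33, -121, 94, 33, -121, 94, 33, …
The difference pattern repeats every 3 terms and not for any smaller step, so p = 3.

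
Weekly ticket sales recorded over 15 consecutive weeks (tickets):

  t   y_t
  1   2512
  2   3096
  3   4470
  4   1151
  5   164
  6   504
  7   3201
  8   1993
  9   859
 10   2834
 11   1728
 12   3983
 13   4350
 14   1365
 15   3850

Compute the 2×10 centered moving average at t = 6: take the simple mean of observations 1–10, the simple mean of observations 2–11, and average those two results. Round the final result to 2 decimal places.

Sum over 1–10: 2512 + 3096 + 4470 + 1151 + 164 + 504 + 3201 + 1993 + 859 + 2834 = 20784
Sum over 2–11: 3096 + 4470 + 1151 + 164 + 504 + 3201 + 1993 + 859 + 2834 + 1728 = 20000
CMA at t=6 = (20784 + 20000) / (2·10) = 40784 / 20 = 2039.20

2039.20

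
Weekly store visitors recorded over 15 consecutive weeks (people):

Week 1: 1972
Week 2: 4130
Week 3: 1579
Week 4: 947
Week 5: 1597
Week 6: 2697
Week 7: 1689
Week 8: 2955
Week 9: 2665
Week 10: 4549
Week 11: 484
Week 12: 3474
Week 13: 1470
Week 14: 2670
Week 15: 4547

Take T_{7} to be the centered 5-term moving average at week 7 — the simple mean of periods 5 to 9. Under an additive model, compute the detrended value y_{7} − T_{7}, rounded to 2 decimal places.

-631.60

Trend T_7 = (1597 + 2697 + 1689 + 2955 + 2665) / 5 = 11603/5 = 2320.6000
Detrended value: 1689 − 2320.6000 = -631.60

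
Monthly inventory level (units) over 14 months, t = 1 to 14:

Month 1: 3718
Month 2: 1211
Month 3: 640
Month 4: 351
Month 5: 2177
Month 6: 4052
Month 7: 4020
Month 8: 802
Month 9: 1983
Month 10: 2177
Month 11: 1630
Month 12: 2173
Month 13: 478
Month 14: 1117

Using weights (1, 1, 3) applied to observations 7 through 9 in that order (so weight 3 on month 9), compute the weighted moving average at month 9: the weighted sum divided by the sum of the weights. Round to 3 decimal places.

Weighted sum: 1·4020 + 1·802 + 3·1983 = 4020 + 802 + 5949 = 10771
Weight total: 1 + 1 + 3 = 5
WMA = 10771 / 5 = 2154.200

2154.200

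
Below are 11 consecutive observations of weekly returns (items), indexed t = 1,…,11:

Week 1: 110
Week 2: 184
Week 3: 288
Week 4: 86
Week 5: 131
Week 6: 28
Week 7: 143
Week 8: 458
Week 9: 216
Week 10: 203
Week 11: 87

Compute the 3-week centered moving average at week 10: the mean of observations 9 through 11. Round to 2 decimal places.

168.67

Sum of periods 9–11: 216 + 203 + 87 = 506
Divide by 3: 506 / 3 = 168.67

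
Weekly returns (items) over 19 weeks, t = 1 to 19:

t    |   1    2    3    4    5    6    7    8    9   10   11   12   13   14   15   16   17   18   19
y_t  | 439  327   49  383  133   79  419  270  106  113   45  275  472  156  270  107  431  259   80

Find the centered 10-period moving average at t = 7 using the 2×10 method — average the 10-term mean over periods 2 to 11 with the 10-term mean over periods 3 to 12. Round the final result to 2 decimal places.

Sum over 2–11: 327 + 49 + 383 + 133 + 79 + 419 + 270 + 106 + 113 + 45 = 1924
Sum over 3–12: 49 + 383 + 133 + 79 + 419 + 270 + 106 + 113 + 45 + 275 = 1872
CMA at t=7 = (1924 + 1872) / (2·10) = 3796 / 20 = 189.80

189.80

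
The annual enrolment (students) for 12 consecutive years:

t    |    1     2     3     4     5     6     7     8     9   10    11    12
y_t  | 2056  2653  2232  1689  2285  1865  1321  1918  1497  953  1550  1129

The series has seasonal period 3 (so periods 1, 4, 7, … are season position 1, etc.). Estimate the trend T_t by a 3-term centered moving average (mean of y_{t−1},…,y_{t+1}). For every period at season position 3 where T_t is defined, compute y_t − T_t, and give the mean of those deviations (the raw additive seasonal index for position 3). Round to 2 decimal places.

Season position 3 occurs at t = 3, 6, 9 (where T_t is defined).
t=3: T_3 = 2191.3333; y_3 − T_3 = 2232 − 2191.3333 = 40.6667
t=6: T_6 = 1823.6667; y_6 − T_6 = 1865 − 1823.6667 = 41.3333
t=9: T_9 = 1456.0000; y_9 − T_9 = 1497 − 1456.0000 = 41.0000
Mean deviation: (40.6667 + 41.3333 + 41.0000) / 3 = 41.00

41.00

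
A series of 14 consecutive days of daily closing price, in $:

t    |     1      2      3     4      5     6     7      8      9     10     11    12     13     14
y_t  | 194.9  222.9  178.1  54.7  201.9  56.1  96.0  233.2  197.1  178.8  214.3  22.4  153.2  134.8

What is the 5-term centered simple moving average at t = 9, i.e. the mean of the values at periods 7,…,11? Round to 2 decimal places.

183.88

Sum of periods 7–11: 96.0 + 233.2 + 197.1 + 178.8 + 214.3 = 919.4
Divide by 5: 919.4 / 5 = 183.88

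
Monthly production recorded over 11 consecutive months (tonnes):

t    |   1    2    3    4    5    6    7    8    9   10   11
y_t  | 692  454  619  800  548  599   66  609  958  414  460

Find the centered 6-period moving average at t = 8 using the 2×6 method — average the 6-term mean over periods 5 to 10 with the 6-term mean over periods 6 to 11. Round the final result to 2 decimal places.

Sum over 5–10: 548 + 599 + 66 + 609 + 958 + 414 = 3194
Sum over 6–11: 599 + 66 + 609 + 958 + 414 + 460 = 3106
CMA at t=8 = (3194 + 3106) / (2·6) = 6300 / 12 = 525.00

525.00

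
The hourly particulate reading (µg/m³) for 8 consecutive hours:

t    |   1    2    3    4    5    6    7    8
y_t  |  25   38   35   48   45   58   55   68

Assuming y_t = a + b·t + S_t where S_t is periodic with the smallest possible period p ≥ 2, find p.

2

First differences y_{t+1} − y_t: 13, -3, 13, -3, 13, -3, …
The difference pattern repeats every 2 terms and not for any smaller step, so p = 2.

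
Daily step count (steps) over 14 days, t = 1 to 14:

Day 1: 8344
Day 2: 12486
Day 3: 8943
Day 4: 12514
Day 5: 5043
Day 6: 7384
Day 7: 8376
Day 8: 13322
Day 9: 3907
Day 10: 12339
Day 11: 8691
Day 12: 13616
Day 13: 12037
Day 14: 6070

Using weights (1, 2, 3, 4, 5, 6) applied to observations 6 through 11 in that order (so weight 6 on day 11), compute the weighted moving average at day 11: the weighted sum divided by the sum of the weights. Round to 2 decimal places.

9217.67

Weighted sum: 1·7384 + 2·8376 + 3·13322 + 4·3907 + 5·12339 + 6·8691 = 7384 + 16752 + 39966 + 15628 + 61695 + 52146 = 193571
Weight total: 1 + 2 + 3 + 4 + 5 + 6 = 21
WMA = 193571 / 21 = 9217.67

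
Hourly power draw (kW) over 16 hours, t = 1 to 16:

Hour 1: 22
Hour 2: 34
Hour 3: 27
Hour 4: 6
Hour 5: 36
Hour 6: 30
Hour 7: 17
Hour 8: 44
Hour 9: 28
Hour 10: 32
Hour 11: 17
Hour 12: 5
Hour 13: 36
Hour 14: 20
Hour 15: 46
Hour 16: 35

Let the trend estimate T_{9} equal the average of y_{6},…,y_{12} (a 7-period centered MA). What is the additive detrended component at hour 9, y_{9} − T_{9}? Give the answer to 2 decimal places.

Trend T_9 = (30 + 17 + 44 + 28 + 32 + 17 + 5) / 7 = 173/7 = 24.7143
Detrended value: 28 − 24.7143 = 3.29

3.29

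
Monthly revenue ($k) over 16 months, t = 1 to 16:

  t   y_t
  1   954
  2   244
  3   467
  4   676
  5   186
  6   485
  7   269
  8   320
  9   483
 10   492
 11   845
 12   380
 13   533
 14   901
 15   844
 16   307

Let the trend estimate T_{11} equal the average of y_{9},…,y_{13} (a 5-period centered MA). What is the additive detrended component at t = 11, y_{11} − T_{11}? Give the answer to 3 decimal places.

298.400

Trend T_11 = (483 + 492 + 845 + 380 + 533) / 5 = 2733/5 = 546.60000
Detrended value: 845 − 546.60000 = 298.400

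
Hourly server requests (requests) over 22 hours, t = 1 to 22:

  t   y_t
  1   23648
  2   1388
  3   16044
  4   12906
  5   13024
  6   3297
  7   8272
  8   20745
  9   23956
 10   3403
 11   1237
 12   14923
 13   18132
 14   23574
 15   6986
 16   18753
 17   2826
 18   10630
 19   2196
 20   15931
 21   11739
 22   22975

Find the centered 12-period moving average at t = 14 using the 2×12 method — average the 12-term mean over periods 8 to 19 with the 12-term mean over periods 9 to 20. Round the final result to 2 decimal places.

Sum over 8–19: 20745 + 23956 + 3403 + 1237 + 14923 + 18132 + 23574 + 6986 + 18753 + 2826 + 10630 + 2196 = 147361
Sum over 9–20: 23956 + 3403 + 1237 + 14923 + 18132 + 23574 + 6986 + 18753 + 2826 + 10630 + 2196 + 15931 = 142547
CMA at t=14 = (147361 + 142547) / (2·12) = 289908 / 24 = 12079.50

12079.50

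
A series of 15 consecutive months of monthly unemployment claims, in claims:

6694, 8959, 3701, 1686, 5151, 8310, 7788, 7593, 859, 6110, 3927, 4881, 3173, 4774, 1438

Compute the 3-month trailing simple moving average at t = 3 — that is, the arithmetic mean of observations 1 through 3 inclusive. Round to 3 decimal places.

6451.333

Sum of periods 1–3: 6694 + 8959 + 3701 = 19354
Divide by 3: 19354 / 3 = 6451.333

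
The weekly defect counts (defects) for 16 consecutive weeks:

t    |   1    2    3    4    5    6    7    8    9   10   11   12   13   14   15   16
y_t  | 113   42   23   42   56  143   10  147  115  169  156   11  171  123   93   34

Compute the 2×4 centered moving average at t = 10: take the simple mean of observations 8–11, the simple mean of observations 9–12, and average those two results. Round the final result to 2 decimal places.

Sum over 8–11: 147 + 115 + 169 + 156 = 587
Sum over 9–12: 115 + 169 + 156 + 11 = 451
CMA at t=10 = (587 + 451) / (2·4) = 1038 / 8 = 129.75

129.75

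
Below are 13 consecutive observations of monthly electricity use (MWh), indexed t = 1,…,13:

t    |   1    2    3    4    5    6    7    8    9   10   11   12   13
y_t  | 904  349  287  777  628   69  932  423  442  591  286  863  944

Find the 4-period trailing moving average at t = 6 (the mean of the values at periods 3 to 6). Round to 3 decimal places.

440.250

Sum of periods 3–6: 287 + 777 + 628 + 69 = 1761
Divide by 4: 1761 / 4 = 440.250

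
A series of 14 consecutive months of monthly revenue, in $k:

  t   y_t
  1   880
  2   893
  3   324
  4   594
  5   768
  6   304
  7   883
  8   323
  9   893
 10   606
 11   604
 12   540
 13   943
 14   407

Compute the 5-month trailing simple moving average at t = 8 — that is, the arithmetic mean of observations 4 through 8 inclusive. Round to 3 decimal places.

574.400

Sum of periods 4–8: 594 + 768 + 304 + 883 + 323 = 2872
Divide by 5: 2872 / 5 = 574.400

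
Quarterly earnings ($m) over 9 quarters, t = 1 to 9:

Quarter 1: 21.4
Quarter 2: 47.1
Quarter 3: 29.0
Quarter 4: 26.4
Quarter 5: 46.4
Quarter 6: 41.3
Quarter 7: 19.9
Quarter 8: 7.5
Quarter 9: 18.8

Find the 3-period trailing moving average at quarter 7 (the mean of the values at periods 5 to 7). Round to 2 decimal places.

35.87

Sum of periods 5–7: 46.4 + 41.3 + 19.9 = 107.6
Divide by 3: 107.6 / 3 = 35.87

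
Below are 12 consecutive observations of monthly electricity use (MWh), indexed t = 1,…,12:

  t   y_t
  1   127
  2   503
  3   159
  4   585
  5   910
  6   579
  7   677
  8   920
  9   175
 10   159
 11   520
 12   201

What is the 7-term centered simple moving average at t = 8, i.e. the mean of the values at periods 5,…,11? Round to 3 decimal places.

Sum of periods 5–11: 910 + 579 + 677 + 920 + 175 + 159 + 520 = 3940
Divide by 7: 3940 / 7 = 562.857

562.857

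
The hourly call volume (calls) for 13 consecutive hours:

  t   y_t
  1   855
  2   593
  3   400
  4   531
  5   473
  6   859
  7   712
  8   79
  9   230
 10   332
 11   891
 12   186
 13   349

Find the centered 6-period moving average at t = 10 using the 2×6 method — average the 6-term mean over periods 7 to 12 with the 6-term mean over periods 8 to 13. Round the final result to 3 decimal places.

Sum over 7–12: 712 + 79 + 230 + 332 + 891 + 186 = 2430
Sum over 8–13: 79 + 230 + 332 + 891 + 186 + 349 = 2067
CMA at t=10 = (2430 + 2067) / (2·6) = 4497 / 12 = 374.750

374.750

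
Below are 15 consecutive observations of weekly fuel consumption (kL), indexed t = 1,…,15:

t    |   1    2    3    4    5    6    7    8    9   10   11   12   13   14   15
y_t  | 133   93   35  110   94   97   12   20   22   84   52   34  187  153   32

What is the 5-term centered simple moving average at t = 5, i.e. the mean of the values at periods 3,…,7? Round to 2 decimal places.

Sum of periods 3–7: 35 + 110 + 94 + 97 + 12 = 348
Divide by 5: 348 / 5 = 69.60

69.60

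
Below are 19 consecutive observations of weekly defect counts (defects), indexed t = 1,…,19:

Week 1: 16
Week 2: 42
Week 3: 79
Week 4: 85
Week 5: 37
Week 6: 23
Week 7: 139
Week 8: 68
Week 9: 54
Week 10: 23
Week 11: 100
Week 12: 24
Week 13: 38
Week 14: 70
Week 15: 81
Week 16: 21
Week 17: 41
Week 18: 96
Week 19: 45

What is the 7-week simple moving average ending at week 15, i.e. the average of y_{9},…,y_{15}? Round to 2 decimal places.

Sum of periods 9–15: 54 + 23 + 100 + 24 + 38 + 70 + 81 = 390
Divide by 7: 390 / 7 = 55.71

55.71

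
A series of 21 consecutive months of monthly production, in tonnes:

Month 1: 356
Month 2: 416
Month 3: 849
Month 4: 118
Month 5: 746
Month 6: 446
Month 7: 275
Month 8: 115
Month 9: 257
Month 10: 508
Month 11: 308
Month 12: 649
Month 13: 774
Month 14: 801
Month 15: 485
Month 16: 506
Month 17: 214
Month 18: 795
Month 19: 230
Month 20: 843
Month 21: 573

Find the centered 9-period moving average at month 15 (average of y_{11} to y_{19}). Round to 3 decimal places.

529.111

Sum of periods 11–19: 308 + 649 + 774 + 801 + 485 + 506 + 214 + 795 + 230 = 4762
Divide by 9: 4762 / 9 = 529.111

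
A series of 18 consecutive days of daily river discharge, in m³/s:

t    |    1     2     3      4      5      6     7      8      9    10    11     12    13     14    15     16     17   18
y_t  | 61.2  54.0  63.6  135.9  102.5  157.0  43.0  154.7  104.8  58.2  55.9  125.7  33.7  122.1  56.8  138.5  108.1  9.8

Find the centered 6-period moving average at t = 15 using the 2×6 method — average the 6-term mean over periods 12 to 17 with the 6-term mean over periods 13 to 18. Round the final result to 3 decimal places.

Sum over 12–17: 125.7 + 33.7 + 122.1 + 56.8 + 138.5 + 108.1 = 584.9
Sum over 13–18: 33.7 + 122.1 + 56.8 + 138.5 + 108.1 + 9.8 = 469.0
CMA at t=15 = (584.9 + 469.0) / (2·6) = 1053.9 / 12 = 87.825

87.825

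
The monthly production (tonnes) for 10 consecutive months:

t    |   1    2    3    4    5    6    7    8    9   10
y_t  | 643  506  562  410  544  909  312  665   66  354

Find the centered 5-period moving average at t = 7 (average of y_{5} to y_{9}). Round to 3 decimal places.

499.200

Sum of periods 5–9: 544 + 909 + 312 + 665 + 66 = 2496
Divide by 5: 2496 / 5 = 499.200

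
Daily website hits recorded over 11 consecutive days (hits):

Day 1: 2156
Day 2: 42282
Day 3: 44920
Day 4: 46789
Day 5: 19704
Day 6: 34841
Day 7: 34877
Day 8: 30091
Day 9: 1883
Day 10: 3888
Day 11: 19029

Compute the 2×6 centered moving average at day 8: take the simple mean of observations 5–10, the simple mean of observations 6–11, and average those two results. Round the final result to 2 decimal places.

Sum over 5–10: 19704 + 34841 + 34877 + 30091 + 1883 + 3888 = 125284
Sum over 6–11: 34841 + 34877 + 30091 + 1883 + 3888 + 19029 = 124609
CMA at t=8 = (125284 + 124609) / (2·6) = 249893 / 12 = 20824.42

20824.42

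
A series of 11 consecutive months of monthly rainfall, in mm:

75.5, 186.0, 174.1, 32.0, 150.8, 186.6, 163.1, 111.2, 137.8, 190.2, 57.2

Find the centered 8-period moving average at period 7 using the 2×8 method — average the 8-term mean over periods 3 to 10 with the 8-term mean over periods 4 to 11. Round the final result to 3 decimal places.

Sum over 3–10: 174.1 + 32.0 + 150.8 + 186.6 + 163.1 + 111.2 + 137.8 + 190.2 = 1145.8
Sum over 4–11: 32.0 + 150.8 + 186.6 + 163.1 + 111.2 + 137.8 + 190.2 + 57.2 = 1028.9
CMA at t=7 = (1145.8 + 1028.9) / (2·8) = 2174.7 / 16 = 135.919

135.919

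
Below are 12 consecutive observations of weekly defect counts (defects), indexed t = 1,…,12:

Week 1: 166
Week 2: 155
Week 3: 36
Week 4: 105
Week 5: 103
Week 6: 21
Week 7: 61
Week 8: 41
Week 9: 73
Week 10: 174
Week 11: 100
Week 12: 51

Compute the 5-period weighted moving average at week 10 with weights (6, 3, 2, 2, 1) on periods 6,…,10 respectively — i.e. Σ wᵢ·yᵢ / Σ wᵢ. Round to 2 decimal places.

50.79

Weighted sum: 6·21 + 3·61 + 2·41 + 2·73 + 1·174 = 126 + 183 + 82 + 146 + 174 = 711
Weight total: 6 + 3 + 2 + 2 + 1 = 14
WMA = 711 / 14 = 50.79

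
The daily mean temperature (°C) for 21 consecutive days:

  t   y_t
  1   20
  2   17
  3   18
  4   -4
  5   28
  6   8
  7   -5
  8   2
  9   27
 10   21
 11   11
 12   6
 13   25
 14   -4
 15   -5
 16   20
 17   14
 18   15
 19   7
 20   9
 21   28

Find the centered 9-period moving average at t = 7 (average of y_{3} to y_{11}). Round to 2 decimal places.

11.78

Sum of periods 3–11: 18 + (-4) + 28 + 8 + (-5) + 2 + 27 + 21 + 11 = 106
Divide by 9: 106 / 9 = 11.78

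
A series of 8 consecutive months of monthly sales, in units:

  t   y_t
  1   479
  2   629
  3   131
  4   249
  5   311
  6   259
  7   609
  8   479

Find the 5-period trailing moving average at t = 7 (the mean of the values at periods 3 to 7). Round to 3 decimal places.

311.800

Sum of periods 3–7: 131 + 249 + 311 + 259 + 609 = 1559
Divide by 5: 1559 / 5 = 311.800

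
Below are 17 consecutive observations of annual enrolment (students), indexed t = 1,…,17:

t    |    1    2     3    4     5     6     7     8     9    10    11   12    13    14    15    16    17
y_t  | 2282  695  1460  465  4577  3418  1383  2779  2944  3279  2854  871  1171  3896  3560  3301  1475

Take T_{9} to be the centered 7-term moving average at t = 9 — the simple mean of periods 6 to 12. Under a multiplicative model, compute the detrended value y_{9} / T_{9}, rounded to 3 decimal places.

Trend T_9 = (3418 + 1383 + 2779 + 2944 + 3279 + 2854 + 871) / 7 = 17528/7 = 2504.00000
Ratio to trend: 2944 / 2504.00000 = 1.176

1.176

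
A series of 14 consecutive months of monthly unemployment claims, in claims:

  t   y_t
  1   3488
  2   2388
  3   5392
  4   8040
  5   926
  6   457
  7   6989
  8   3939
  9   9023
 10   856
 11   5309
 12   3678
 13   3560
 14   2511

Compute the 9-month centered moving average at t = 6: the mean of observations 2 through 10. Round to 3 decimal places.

Sum of periods 2–10: 2388 + 5392 + 8040 + 926 + 457 + 6989 + 3939 + 9023 + 856 = 38010
Divide by 9: 38010 / 9 = 4223.333

4223.333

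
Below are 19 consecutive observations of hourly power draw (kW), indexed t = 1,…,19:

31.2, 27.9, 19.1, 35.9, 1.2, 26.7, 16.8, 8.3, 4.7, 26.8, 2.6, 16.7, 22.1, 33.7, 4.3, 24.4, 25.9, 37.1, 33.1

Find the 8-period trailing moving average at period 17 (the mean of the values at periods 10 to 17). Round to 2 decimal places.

Sum of periods 10–17: 26.8 + 2.6 + 16.7 + 22.1 + 33.7 + 4.3 + 24.4 + 25.9 = 156.5
Divide by 8: 156.5 / 8 = 19.56

19.56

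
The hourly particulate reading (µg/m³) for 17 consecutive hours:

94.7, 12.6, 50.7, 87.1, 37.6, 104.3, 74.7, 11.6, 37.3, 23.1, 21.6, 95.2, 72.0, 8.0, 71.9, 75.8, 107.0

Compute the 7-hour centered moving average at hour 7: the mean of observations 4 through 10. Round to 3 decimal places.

Sum of periods 4–10: 87.1 + 37.6 + 104.3 + 74.7 + 11.6 + 37.3 + 23.1 = 375.7
Divide by 7: 375.7 / 7 = 53.671

53.671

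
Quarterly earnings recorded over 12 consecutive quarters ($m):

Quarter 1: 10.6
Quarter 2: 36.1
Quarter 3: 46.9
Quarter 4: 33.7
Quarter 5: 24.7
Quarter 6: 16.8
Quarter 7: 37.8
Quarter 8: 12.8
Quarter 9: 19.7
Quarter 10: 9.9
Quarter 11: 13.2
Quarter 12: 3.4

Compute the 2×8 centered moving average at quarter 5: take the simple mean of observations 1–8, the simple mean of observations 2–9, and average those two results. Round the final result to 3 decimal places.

27.994

Sum over 1–8: 10.6 + 36.1 + 46.9 + 33.7 + 24.7 + 16.8 + 37.8 + 12.8 = 219.4
Sum over 2–9: 36.1 + 46.9 + 33.7 + 24.7 + 16.8 + 37.8 + 12.8 + 19.7 = 228.5
CMA at t=5 = (219.4 + 228.5) / (2·8) = 447.9 / 16 = 27.994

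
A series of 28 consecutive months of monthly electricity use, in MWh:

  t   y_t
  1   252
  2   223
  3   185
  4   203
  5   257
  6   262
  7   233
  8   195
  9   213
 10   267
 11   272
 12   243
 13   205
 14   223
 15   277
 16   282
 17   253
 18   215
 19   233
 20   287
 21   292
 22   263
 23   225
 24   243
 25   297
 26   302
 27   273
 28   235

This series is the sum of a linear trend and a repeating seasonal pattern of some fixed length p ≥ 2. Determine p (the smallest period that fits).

First differences y_{t+1} − y_t: -29, -38, 18, 54, 5, -29, -38, 18, 54, 5, -29, -38, …
The difference pattern repeats every 5 terms and not for any smaller step, so p = 5.

5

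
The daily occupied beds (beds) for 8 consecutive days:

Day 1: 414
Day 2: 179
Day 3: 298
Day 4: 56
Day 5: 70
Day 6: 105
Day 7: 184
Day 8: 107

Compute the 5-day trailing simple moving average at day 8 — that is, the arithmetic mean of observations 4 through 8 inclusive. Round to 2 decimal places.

Sum of periods 4–8: 56 + 70 + 105 + 184 + 107 = 522
Divide by 5: 522 / 5 = 104.40

104.40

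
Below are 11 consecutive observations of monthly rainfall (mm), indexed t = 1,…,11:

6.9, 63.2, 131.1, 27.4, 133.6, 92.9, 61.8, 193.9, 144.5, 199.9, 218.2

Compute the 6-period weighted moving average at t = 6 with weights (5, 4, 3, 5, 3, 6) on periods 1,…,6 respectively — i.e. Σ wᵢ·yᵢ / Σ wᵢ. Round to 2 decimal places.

68.30

Weighted sum: 5·6.9 + 4·63.2 + 3·131.1 + 5·27.4 + 3·133.6 + 6·92.9 = 34.5 + 252.8 + 393.3 + 137.0 + 400.8 + 557.4 = 1775.8
Weight total: 5 + 4 + 3 + 5 + 3 + 6 = 26
WMA = 1775.8 / 26 = 68.30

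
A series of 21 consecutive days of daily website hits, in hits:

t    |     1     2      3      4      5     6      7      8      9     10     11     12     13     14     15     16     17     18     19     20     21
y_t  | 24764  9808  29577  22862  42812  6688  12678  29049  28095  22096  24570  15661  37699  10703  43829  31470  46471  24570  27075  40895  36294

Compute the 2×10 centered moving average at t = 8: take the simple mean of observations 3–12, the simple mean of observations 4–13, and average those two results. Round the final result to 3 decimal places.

23814.900

Sum over 3–12: 29577 + 22862 + 42812 + 6688 + 12678 + 29049 + 28095 + 22096 + 24570 + 15661 = 234088
Sum over 4–13: 22862 + 42812 + 6688 + 12678 + 29049 + 28095 + 22096 + 24570 + 15661 + 37699 = 242210
CMA at t=8 = (234088 + 242210) / (2·10) = 476298 / 20 = 23814.900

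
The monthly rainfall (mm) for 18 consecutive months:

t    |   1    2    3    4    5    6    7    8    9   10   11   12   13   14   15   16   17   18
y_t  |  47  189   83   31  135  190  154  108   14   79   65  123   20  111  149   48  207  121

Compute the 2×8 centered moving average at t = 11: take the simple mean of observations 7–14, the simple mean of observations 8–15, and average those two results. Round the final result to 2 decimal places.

Sum over 7–14: 154 + 108 + 14 + 79 + 65 + 123 + 20 + 111 = 674
Sum over 8–15: 108 + 14 + 79 + 65 + 123 + 20 + 111 + 149 = 669
CMA at t=11 = (674 + 669) / (2·8) = 1343 / 16 = 83.94

83.94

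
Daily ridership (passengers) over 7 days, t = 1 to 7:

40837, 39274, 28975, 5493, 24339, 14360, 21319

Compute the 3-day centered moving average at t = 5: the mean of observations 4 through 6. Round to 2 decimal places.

14730.67

Sum of periods 4–6: 5493 + 24339 + 14360 = 44192
Divide by 3: 44192 / 3 = 14730.67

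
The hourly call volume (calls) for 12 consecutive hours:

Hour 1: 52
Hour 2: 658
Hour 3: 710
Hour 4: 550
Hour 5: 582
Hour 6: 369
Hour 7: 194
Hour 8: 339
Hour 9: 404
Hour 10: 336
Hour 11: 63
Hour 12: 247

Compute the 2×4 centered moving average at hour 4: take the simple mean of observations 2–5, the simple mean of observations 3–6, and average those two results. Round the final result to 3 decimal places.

Sum over 2–5: 658 + 710 + 550 + 582 = 2500
Sum over 3–6: 710 + 550 + 582 + 369 = 2211
CMA at t=4 = (2500 + 2211) / (2·4) = 4711 / 8 = 588.875

588.875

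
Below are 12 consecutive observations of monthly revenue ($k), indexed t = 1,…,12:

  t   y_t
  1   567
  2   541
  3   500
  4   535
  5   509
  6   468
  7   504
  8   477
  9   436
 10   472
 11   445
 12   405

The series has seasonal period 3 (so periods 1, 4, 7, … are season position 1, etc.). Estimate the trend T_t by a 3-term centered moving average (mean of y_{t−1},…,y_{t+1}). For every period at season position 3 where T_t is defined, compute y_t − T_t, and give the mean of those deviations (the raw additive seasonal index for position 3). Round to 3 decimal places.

Season position 3 occurs at t = 3, 6, 9 (where T_t is defined).
t=3: T_3 = 525.33333; y_3 − T_3 = 500 − 525.33333 = -25.33333
t=6: T_6 = 493.66667; y_6 − T_6 = 468 − 493.66667 = -25.66667
t=9: T_9 = 461.66667; y_9 − T_9 = 436 − 461.66667 = -25.66667
Mean deviation: (-25.33333 + -25.66667 + -25.66667) / 3 = -25.556

-25.556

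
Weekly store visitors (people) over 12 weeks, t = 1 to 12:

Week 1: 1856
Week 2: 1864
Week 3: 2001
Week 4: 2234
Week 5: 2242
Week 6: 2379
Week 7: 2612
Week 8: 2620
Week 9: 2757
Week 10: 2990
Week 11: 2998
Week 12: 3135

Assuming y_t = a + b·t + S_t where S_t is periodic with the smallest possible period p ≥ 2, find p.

First differences y_{t+1} − y_t: 8, 137, 233, 8, 137, 233, 8, 137, …
The difference pattern repeats every 3 terms and not for any smaller step, so p = 3.

3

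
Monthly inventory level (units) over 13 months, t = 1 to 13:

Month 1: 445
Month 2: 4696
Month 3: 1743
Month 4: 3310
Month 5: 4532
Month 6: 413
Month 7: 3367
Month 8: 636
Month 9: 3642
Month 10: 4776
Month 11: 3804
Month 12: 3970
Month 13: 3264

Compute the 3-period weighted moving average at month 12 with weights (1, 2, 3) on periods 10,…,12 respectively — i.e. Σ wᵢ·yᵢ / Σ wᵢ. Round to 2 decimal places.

Weighted sum: 1·4776 + 2·3804 + 3·3970 = 4776 + 7608 + 11910 = 24294
Weight total: 1 + 2 + 3 = 6
WMA = 24294 / 6 = 4049.00

4049.00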